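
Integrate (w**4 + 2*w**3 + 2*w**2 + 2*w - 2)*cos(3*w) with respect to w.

Use integration by parts with u = w**4 + 2*w**3 + 2*w**2 + 2*w - 2, dv = cos(3*w) dw, so v = sin(3*w)/3.
Apply parts 4 times (tabular method): alternate signs, differentiate u down to 0, integrate dv up.

w**4*sin(3*w)/3 + 2*w**3*sin(3*w)/3 + 4*w**3*cos(3*w)/9 + 2*w**2*sin(3*w)/9 + 2*w**2*cos(3*w)/3 + 2*w*sin(3*w)/9 + 4*w*cos(3*w)/27 - 58*sin(3*w)/81 + 2*cos(3*w)/27 + C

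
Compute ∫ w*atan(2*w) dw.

w**2*atan(2*w)/2 - w/4 + atan(2*w)/8 + C

Use integration by parts with u = arctan(2*w), dv = w dw.
Then du = 2/(4*w**2 + 1) dw.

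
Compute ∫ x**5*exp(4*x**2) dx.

Let u = x², du = 2x dx; rewrite as (1/2)∫ u^2·exp(4u) du.
Now integrate by parts 2 times.

(8*x**4 - 4*x**2 + 1)*exp(4*x**2)/64 + C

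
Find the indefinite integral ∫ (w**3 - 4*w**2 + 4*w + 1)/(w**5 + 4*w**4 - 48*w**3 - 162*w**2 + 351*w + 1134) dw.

97*log(w - 6)/3159 - log(w - 3)/270 + 953*log(w + 3)/3888 - 283*log(w + 7)/1040 + 37/(108*w + 324) + C

Factor the denominator: (w - 6)*(w - 3)*(w + 3)**2*(w + 7).
Partial-fraction decomposition: -283/(1040*(w + 7)) + 953/(3888*(w + 3)) - 37/(108*(w + 3)**2) - 1/(270*(w - 3)) + 97/(3159*(w - 6)).
Integrate each term; A/(w−a) gives A·log|w−a|; A/(w−a)² gives −A/(w−a).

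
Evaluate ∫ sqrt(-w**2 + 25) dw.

Substitute w = 5·sin(θ), so dw = 5·cos(θ) dθ and the radical becomes sqrt(-w**2 + 25) = 5·cos(θ) by the Pythagorean identity.
Integrate the resulting trig expression in θ, then back-substitute θ = asin(w/5), sin(θ) = w/5, cos(θ) = sqrt(-w**2 + 25)/5 (absorbing any constant into C).

w*sqrt(-w**2 + 25)/2 + 25*asin(w/5)/2 + C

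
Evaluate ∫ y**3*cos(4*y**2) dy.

y**2*sin(4*y**2)/8 + cos(4*y**2)/32 + C

Let u = y², du = 2y dy; rewrite as (1/2)∫ u^1·cos(4u) du.
Now integrate by parts 1 time.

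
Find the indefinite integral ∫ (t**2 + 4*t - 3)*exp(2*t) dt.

Use integration by parts with u = t**2 + 4*t - 3, dv = exp(2*t) dt, so v = exp(2*t)/2.
Apply parts 2 times (tabular method): alternate signs, differentiate u down to 0, integrate dv up.

(2*t**2 + 6*t - 9)*exp(2*t)/4 + C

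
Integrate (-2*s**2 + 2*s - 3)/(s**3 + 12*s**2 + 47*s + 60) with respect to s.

Factor the denominator: (s + 3)*(s + 4)*(s + 5).
Partial-fraction decomposition: -63/(2*(s + 5)) + 43/(s + 4) - 27/(2*(s + 3)).
Integrate each term: A/(s−a) contributes A·log|s−a|.

-27*log(s + 3)/2 + 43*log(s + 4) - 63*log(s + 5)/2 + C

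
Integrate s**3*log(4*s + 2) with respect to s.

s**4*log(4*s + 2)/4 - s**4/16 + s**3/24 - s**2/32 + s/32 - log(2*s + 1)/64 + C

Use integration by parts with u = log(4*s + 2), dv = s**3 ds.
Then du = 4/(4*s + 2) ds and v = s**4/4.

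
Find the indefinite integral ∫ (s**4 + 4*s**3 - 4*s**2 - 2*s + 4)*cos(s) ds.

Use integration by parts with u = s**4 + 4*s**3 - 4*s**2 - 2*s + 4, dv = cos(s) ds, so v = sin(s).
Apply parts 4 times (tabular method): alternate signs, differentiate u down to 0, integrate dv up.

s**4*sin(s) + 4*s**3*sin(s) + 4*s**3*cos(s) - 16*s**2*sin(s) + 12*s**2*cos(s) - 26*s*sin(s) - 32*s*cos(s) + 36*sin(s) - 26*cos(s) + C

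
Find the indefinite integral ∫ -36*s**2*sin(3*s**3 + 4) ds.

4*cos(3*s**3 + 4) + C

Let u = 3*s**3 + 4, so du = (9*s**2) ds.
Rewriting, the integral becomes -4·∫ sin(u) du = -4·-cos(u).
Substituting back, u = 3*s**3 + 4.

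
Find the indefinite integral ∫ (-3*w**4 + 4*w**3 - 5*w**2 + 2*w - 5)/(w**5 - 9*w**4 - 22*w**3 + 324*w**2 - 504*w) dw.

Factor the denominator: w*(w - 7)*(w - 6)*(w - 2)*(w + 6).
Partial-fraction decomposition: -4949/(7488*(w + 6)) - 37/(320*(w - 2)) + 3197/(288*(w - 6)) - 6067/(455*(w - 7)) + 5/(504*w).
Integrate each term: A/(w−a) contributes A·log|w−a|.

5*log(w)/504 - 6067*log(w - 7)/455 + 3197*log(w - 6)/288 - 37*log(w - 2)/320 - 4949*log(w + 6)/7488 + C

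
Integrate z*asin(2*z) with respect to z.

z**2*asin(2*z)/2 + z*sqrt(-4*z**2 + 1)/8 - asin(2*z)/16 + C

Use integration by parts with u = arcsin(2*z), dv = z dz.
Then du = 2/sqrt(-4*z**2 + 1) dz.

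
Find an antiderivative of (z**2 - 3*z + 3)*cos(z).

Use integration by parts with u = z**2 - 3*z + 3, dv = cos(z) dz, so v = sin(z).
Apply parts 2 times (tabular method): alternate signs, differentiate u down to 0, integrate dv up.

z**2*sin(z) - 3*z*sin(z) + 2*z*cos(z) + sin(z) - 3*cos(z) + C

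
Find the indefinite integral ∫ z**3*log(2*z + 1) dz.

Use integration by parts with u = log(2*z + 1), dv = z**3 dz.
Then du = 2/(2*z + 1) dz and v = z**4/4.

z**4*log(2*z + 1)/4 - z**4/16 + z**3/24 - z**2/32 + z/32 - log(2*z + 1)/64 + C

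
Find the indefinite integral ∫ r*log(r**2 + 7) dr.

Let u = r**2 + 7, so du = (2*r) dr.
The integral becomes (1/2)·∫ log(u) du; integrate by parts with u′=log(u), dv′=du.

r**2*log(r**2 + 7)/2 - r**2/2 + 7*log(r**2 + 7)/2 + C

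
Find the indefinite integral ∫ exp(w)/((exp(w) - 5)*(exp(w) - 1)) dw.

Let u = e^w, du = e^w dw.
The integral becomes ∫ du/((u-1)(u-5)); decompose into partial fractions.

log(exp(w) - 5)/4 - log(exp(w) - 1)/4 + C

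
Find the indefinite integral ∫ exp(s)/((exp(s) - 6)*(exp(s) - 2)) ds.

log(exp(s) - 6)/4 - log(exp(s) - 2)/4 + C

Let u = e^s, du = e^s ds.
The integral becomes ∫ du/((u-6)(u-2)); decompose into partial fractions.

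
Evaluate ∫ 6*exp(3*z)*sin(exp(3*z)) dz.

Let u = exp(3*z), so du = (3*exp(3*z)) dz.
Rewriting, the integral becomes 2·∫ sin(u) du = 2·-cos(u).
Substituting back, u = exp(3*z).

-2*cos(exp(3*z)) + C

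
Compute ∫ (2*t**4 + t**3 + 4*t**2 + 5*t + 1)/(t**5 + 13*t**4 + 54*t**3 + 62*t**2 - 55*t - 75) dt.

Factor the denominator: (t - 1)*(t + 1)*(t + 3)*(t + 5)**2.
Partial-fraction decomposition: -1691/(576*(t + 5)) - 1201/(48*(t + 5)**2) + 157/(32*(t + 3)) - 1/(64*(t + 1)) + 13/(288*(t - 1)).
Integrate each term; A/(t−a) gives A·log|t−a|; A/(t−a)² gives −A/(t−a).

13*log(t - 1)/288 - log(t + 1)/64 + 157*log(t + 3)/32 - 1691*log(t + 5)/576 + 1201/(48*t + 240) + C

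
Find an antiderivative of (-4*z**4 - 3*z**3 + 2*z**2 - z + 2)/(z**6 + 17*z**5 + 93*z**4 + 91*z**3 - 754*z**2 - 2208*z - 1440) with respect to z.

-97*log(z - 3)/3528 - log(z + 1)/180 + 17597*log(z + 4)/441 - 517*log(z + 5)/8 + 1114*log(z + 6)/45 + 397/(21*z + 84) + C

Factor the denominator: (z - 3)*(z + 1)*(z + 4)**2*(z + 5)*(z + 6).
Partial-fraction decomposition: 1114/(45*(z + 6)) - 517/(8*(z + 5)) + 17597/(441*(z + 4)) - 397/(21*(z + 4)**2) - 1/(180*(z + 1)) - 97/(3528*(z - 3)).
Integrate each term; A/(z−a) gives A·log|z−a|; A/(z−a)² gives −A/(z−a).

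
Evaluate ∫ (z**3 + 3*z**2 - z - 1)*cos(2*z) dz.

z**3*sin(2*z)/2 + 3*z**2*sin(2*z)/2 + 3*z**2*cos(2*z)/4 - 5*z*sin(2*z)/4 + 3*z*cos(2*z)/2 - 5*sin(2*z)/4 - 5*cos(2*z)/8 + C

Use integration by parts with u = z**3 + 3*z**2 - z - 1, dv = cos(2*z) dz, so v = sin(2*z)/2.
Apply parts 3 times (tabular method): alternate signs, differentiate u down to 0, integrate dv up.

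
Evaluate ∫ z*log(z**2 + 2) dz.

Let u = z**2 + 2, so du = (2*z) dz.
The integral becomes (1/2)·∫ log(u) du; integrate by parts with u′=log(u), dv′=du.

z**2*log(z**2 + 2)/2 - z**2/2 + log(z**2 + 2) + C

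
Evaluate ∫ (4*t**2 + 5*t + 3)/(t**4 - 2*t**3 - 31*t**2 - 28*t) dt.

-3*log(t)/28 + 117*log(t - 7)/308 + log(t + 1)/12 - 47*log(t + 4)/132 + C

Factor the denominator: t*(t - 7)*(t + 1)*(t + 4).
Partial-fraction decomposition: -47/(132*(t + 4)) + 1/(12*(t + 1)) + 117/(308*(t - 7)) - 3/(28*t).
Integrate each term: A/(t−a) contributes A·log|t−a|.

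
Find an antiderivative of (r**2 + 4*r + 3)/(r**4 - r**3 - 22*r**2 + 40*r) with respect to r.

Factor the denominator: r*(r - 4)*(r - 2)*(r + 5).
Partial-fraction decomposition: -8/(315*(r + 5)) - 15/(28*(r - 2)) + 35/(72*(r - 4)) + 3/(40*r).
Integrate each term: A/(r−a) contributes A·log|r−a|.

3*log(r)/40 + 35*log(r - 4)/72 - 15*log(r - 2)/28 - 8*log(r + 5)/315 + C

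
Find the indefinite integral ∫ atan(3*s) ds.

Use integration by parts with u = arctan(3*s), dv = ds.
Then du = 3/(9*s**2 + 1) ds.

s*atan(3*s) - log(9*s**2 + 1)/6 + C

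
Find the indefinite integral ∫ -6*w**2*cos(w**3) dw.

-2*sin(w**3) + C

Let u = w**3, so du = (3*w**2) dw.
Rewriting, the integral becomes -2·∫ cos(u) du = -2·sin(u).
Substituting back, u = w**3.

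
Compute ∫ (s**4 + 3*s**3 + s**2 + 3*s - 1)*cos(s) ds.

Use integration by parts with u = s**4 + 3*s**3 + s**2 + 3*s - 1, dv = cos(s) ds, so v = sin(s).
Apply parts 4 times (tabular method): alternate signs, differentiate u down to 0, integrate dv up.

s**4*sin(s) + 3*s**3*sin(s) + 4*s**3*cos(s) - 11*s**2*sin(s) + 9*s**2*cos(s) - 15*s*sin(s) - 22*s*cos(s) + 21*sin(s) - 15*cos(s) + C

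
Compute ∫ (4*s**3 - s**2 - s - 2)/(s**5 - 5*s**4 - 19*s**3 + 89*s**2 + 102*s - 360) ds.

39*log(s - 5)/16 - 117*log(s - 4)/49 + 4*log(s - 2)/25 - 4111*log(s + 3)/19600 - 29/(70*s + 210) + C

Factor the denominator: (s - 5)*(s - 4)*(s - 2)*(s + 3)**2.
Partial-fraction decomposition: -4111/(19600*(s + 3)) + 29/(70*(s + 3)**2) + 4/(25*(s - 2)) - 117/(49*(s - 4)) + 39/(16*(s - 5)).
Integrate each term; A/(s−a) gives A·log|s−a|; A/(s−a)² gives −A/(s−a).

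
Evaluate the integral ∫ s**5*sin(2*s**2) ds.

-s**4*cos(2*s**2)/4 + s**2*sin(2*s**2)/4 + cos(2*s**2)/8 + C

Let u = s², du = 2s ds; rewrite as (1/2)∫ u^2·sin(2u) du.
Now integrate by parts 2 times.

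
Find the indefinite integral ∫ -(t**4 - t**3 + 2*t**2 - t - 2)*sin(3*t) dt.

Use integration by parts with u = t**4 - t**3 + 2*t**2 - t - 2, dv = -sin(3*t) dt, so v = cos(3*t)/3.
Apply parts 4 times (tabular method): alternate signs, differentiate u down to 0, integrate dv up.

t**4*cos(3*t)/3 - 4*t**3*sin(3*t)/9 - t**3*cos(3*t)/3 + t**2*sin(3*t)/3 + 2*t**2*cos(3*t)/9 - 4*t*sin(3*t)/27 - t*cos(3*t)/9 + sin(3*t)/27 - 58*cos(3*t)/81 + C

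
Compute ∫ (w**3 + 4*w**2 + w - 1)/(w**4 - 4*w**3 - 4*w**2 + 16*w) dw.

Factor the denominator: w*(w - 4)*(w - 2)*(w + 2).
Partial-fraction decomposition: -5/(48*(w + 2)) - 25/(16*(w - 2)) + 131/(48*(w - 4)) - 1/(16*w).
Integrate each term: A/(w−a) contributes A·log|w−a|.

-log(w)/16 + 131*log(w - 4)/48 - 25*log(w - 2)/16 - 5*log(w + 2)/48 + C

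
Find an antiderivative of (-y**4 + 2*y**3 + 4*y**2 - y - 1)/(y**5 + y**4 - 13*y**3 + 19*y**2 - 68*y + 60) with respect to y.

5*log(y - 3)/208 - log(y - 1)/20 - 257*log(y + 5)/464 - 396*log(y**2 + 4)/1885 + 393*atan(y/2)/3770 + C

Factor the denominator: (y - 3)*(y - 1)*(y + 5)*(y**2 + 4).
Partial-fraction decomposition: -3*(264*y - 131)/(1885*(y**2 + 4)) - 257/(464*(y + 5)) - 1/(20*(y - 1)) + 5/(208*(y - 3)).
Integrate each term; A/(y−a) gives A·log|y−a|; the (By+D)/(y²+p²) term gives a log and an atan.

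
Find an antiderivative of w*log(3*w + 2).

w**2*log(3*w + 2)/2 - w**2/4 + w/3 - 2*log(3*w + 2)/9 + C

Use integration by parts with u = log(3*w + 2), dv = w dw.
Then du = 3/(3*w + 2) dw and v = w**2/2.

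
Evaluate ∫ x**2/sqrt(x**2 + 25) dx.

x*sqrt(x**2 + 25)/2 - 25*log(x + sqrt(x**2 + 25))/2 + C

Substitute x = 5·tan(θ), so dx = 5·sec(θ)^2 dθ and the radical becomes sqrt(x**2 + 25) = 5·sec(θ) by the Pythagorean identity.
Integrate the resulting trig expression in θ, then back-substitute tan(θ) = x/5, sec(θ) = sqrt(x**2 + 25)/5 (absorbing any constant into C).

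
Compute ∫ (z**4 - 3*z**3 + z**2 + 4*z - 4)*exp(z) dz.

Use integration by parts with u = z**4 - 3*z**3 + z**2 + 4*z - 4, dv = exp(z) dz, so v = exp(z).
Apply parts 4 times (tabular method): alternate signs, differentiate u down to 0, integrate dv up.

(z**4 - 7*z**3 + 22*z**2 - 40*z + 36)*exp(z) + C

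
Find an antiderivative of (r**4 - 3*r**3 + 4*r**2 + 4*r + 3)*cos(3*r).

r**4*sin(3*r)/3 - r**3*sin(3*r) + 4*r**3*cos(3*r)/9 + 8*r**2*sin(3*r)/9 - r**2*cos(3*r) + 2*r*sin(3*r) + 16*r*cos(3*r)/27 + 65*sin(3*r)/81 + 2*cos(3*r)/3 + C

Use integration by parts with u = r**4 - 3*r**3 + 4*r**2 + 4*r + 3, dv = cos(3*r) dr, so v = sin(3*r)/3.
Apply parts 4 times (tabular method): alternate signs, differentiate u down to 0, integrate dv up.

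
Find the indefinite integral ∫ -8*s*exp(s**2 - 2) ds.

Let u = s**2 - 2, so du = (2*s) ds.
Rewriting, the integral becomes -4·∫ e^u du = -4·e^u.
Substituting back, u = s**2 - 2.

-4*exp(s**2 - 2) + C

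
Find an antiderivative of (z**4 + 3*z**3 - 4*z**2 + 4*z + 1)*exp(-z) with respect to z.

(-z**4 - 7*z**3 - 17*z**2 - 38*z - 39)*exp(-z) + C

Use integration by parts with u = z**4 + 3*z**3 - 4*z**2 + 4*z + 1, dv = exp(-z) dz, so v = -exp(-z).
Apply parts 4 times (tabular method): alternate signs, differentiate u down to 0, integrate dv up.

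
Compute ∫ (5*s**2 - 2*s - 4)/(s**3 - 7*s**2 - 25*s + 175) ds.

227*log(s - 7)/24 - 111*log(s - 5)/20 + 131*log(s + 5)/120 + C

Factor the denominator: (s - 7)*(s - 5)*(s + 5).
Partial-fraction decomposition: 131/(120*(s + 5)) - 111/(20*(s - 5)) + 227/(24*(s - 7)).
Integrate each term: A/(s−a) contributes A·log|s−a|.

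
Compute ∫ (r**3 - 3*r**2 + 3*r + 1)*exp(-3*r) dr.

Use integration by parts with u = r**3 - 3*r**2 + 3*r + 1, dv = exp(-3*r) dr, so v = -exp(-3*r)/3.
Apply parts 3 times (tabular method): alternate signs, differentiate u down to 0, integrate dv up.

(-9*r**3 + 18*r**2 - 15*r - 14)*exp(-3*r)/27 + C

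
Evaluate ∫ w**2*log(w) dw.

w**3*log(w)/3 - w**3/9 + C

Use integration by parts with u = log(w), dv = w**2 dw.
Then du = 1/w dw and v = w**3/3.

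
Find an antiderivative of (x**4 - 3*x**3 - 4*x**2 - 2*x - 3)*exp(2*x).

Use integration by parts with u = x**4 - 3*x**3 - 4*x**2 - 2*x - 3, dv = exp(2*x) dx, so v = exp(2*x)/2.
Apply parts 4 times (tabular method): alternate signs, differentiate u down to 0, integrate dv up.

(4*x**4 - 20*x**3 + 14*x**2 - 22*x - 1)*exp(2*x)/8 + C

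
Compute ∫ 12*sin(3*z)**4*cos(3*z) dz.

Let u = sin(3*z), so du = (3*cos(3*z)) dz.
Rewriting, the integral becomes 4·∫ u^4 du = 4·u^5/5.
Substituting back, u = sin(3*z).

4*sin(3*z)**5/5 + C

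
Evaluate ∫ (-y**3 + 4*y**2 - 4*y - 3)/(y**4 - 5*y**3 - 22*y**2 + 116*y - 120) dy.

-9*log(y - 6)/16 + 9*log(y - 2)/784 - 22*log(y + 5)/49 - 3/(28*y - 56) + C

Factor the denominator: (y - 6)*(y - 2)**2*(y + 5).
Partial-fraction decomposition: -22/(49*(y + 5)) + 9/(784*(y - 2)) + 3/(28*(y - 2)**2) - 9/(16*(y - 6)).
Integrate each term; A/(y−a) gives A·log|y−a|; A/(y−a)² gives −A/(y−a).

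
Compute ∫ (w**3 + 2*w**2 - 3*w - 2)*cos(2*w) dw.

Use integration by parts with u = w**3 + 2*w**2 - 3*w - 2, dv = cos(2*w) dw, so v = sin(2*w)/2.
Apply parts 3 times (tabular method): alternate signs, differentiate u down to 0, integrate dv up.

w**3*sin(2*w)/2 + w**2*sin(2*w) + 3*w**2*cos(2*w)/4 - 9*w*sin(2*w)/4 + w*cos(2*w) - 3*sin(2*w)/2 - 9*cos(2*w)/8 + C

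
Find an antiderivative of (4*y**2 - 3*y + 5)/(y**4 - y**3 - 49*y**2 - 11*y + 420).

15*log(y - 7)/44 - log(y - 3)/7 + 81*log(y + 4)/77 - 5*log(y + 5)/4 + C

Factor the denominator: (y - 7)*(y - 3)*(y + 4)*(y + 5).
Partial-fraction decomposition: -5/(4*(y + 5)) + 81/(77*(y + 4)) - 1/(7*(y - 3)) + 15/(44*(y - 7)).
Integrate each term: A/(y−a) contributes A·log|y−a|.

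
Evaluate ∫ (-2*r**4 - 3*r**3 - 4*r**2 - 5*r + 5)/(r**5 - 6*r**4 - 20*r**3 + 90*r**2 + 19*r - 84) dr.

Factor the denominator: (r - 7)*(r - 3)*(r - 1)*(r + 1)*(r + 4).
Partial-fraction decomposition: -359/(1155*(r + 4)) - 7/(192*(r + 1)) - 3/(40*(r - 1)) + 289/(224*(r - 3)) - 2019/(704*(r - 7)).
Integrate each term: A/(r−a) contributes A·log|r−a|.

-2019*log(r - 7)/704 + 289*log(r - 3)/224 - 3*log(r - 1)/40 - 7*log(r + 1)/192 - 359*log(r + 4)/1155 + C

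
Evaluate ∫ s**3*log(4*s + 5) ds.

Use integration by parts with u = log(4*s + 5), dv = s**3 ds.
Then du = 4/(4*s + 5) ds and v = s**4/4.

s**4*log(4*s + 5)/4 - s**4/16 + 5*s**3/48 - 25*s**2/128 + 125*s/256 - 625*log(4*s + 5)/1024 + C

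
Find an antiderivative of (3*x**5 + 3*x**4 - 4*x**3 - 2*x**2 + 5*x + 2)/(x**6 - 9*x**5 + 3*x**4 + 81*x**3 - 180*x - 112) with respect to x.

Factor the denominator: (x - 7)*(x - 4)*(x - 2)*(x + 1)**2*(x + 2).
Partial-fraction decomposition: 4/(27*(x + 2)) - 41/(14400*(x + 1)) + 1/(120*(x + 1)**2) + 29/(90*(x - 2)) - 1787/(450*(x - 4)) + 56191/(8640*(x - 7)).
Integrate each term; A/(x−a) gives A·log|x−a|; A/(x−a)² gives −A/(x−a).

56191*log(x - 7)/8640 - 1787*log(x - 4)/450 + 29*log(x - 2)/90 - 41*log(x + 1)/14400 + 4*log(x + 2)/27 - 1/(120*x + 120) + C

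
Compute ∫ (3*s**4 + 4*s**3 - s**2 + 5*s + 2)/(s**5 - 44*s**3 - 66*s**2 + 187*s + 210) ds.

Factor the denominator: (s - 7)*(s - 2)*(s + 1)*(s + 3)*(s + 5).
Partial-fraction decomposition: 1327/(672*(s + 5)) - 113/(200*(s + 3)) - 5/(192*(s + 1)) - 88/(525*(s - 2)) + 8563/(4800*(s - 7)).
Integrate each term: A/(s−a) contributes A·log|s−a|.

8563*log(s - 7)/4800 - 88*log(s - 2)/525 - 5*log(s + 1)/192 - 113*log(s + 3)/200 + 1327*log(s + 5)/672 + C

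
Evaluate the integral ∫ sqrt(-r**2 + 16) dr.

Substitute r = 4·sin(θ), so dr = 4·cos(θ) dθ and the radical becomes sqrt(-r**2 + 16) = 4·cos(θ) by the Pythagorean identity.
Integrate the resulting trig expression in θ, then back-substitute θ = asin(r/4), sin(θ) = r/4, cos(θ) = sqrt(-r**2 + 16)/4 (absorbing any constant into C).

r*sqrt(-r**2 + 16)/2 + 8*asin(r/4) + C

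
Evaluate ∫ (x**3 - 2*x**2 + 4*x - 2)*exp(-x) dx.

Use integration by parts with u = x**3 - 2*x**2 + 4*x - 2, dv = exp(-x) dx, so v = -exp(-x).
Apply parts 3 times (tabular method): alternate signs, differentiate u down to 0, integrate dv up.

(-x**3 - x**2 - 6*x - 4)*exp(-x) + C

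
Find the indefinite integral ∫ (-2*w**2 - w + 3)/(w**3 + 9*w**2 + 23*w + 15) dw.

log(w + 1)/4 + 3*log(w + 3) - 21*log(w + 5)/4 + C

Factor the denominator: (w + 1)*(w + 3)*(w + 5).
Partial-fraction decomposition: -21/(4*(w + 5)) + 3/(w + 3) + 1/(4*(w + 1)).
Integrate each term: A/(w−a) contributes A·log|w−a|.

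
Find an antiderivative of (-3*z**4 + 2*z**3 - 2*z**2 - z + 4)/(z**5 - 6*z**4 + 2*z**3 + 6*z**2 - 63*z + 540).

Factor the denominator: (z - 5)*(z - 4)*(z + 3)*(z**2 + 9).
Partial-fraction decomposition: -(2851*z + 11229)/(7650*(z**2 + 9)) - 11/(36*(z + 3)) + 96/(25*(z - 4)) - 419/(68*(z - 5)).
Integrate each term; A/(z−a) gives A·log|z−a|; the (Bz+D)/(z²+p²) term gives a log and an atan.

-419*log(z - 5)/68 + 96*log(z - 4)/25 - 11*log(z + 3)/36 - 2851*log(z**2 + 9)/15300 - 3743*atan(z/3)/7650 + C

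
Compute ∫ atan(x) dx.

x*atan(x) - log(x**2 + 1)/2 + C

Use integration by parts with u = arctan(x), dv = dx.
Then du = 1/(x**2 + 1) dx.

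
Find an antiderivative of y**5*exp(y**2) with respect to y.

Let u = y², du = 2y dy; rewrite as (1/2)∫ u^2·exp(1u) du.
Now integrate by parts 2 times.

(y**4 - 2*y**2 + 2)*exp(y**2)/2 + C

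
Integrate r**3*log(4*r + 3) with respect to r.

r**4*log(4*r + 3)/4 - r**4/16 + r**3/16 - 9*r**2/128 + 27*r/256 - 81*log(4*r + 3)/1024 + C

Use integration by parts with u = log(4*r + 3), dv = r**3 dr.
Then du = 4/(4*r + 3) dr and v = r**4/4.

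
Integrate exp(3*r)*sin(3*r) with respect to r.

exp(3*r)*sin(3*r)/6 - exp(3*r)*cos(3*r)/6 + C

Let I denote the integral. Integrate by parts with u = sin(3*r), dv = exp(3*r) dr, so v = exp(3*r)/3: I = exp(3*r)*sin(3*r)/3 − ∫ exp(3*r)*cos(3*r) dr.
Apply parts again with u = cos(3*r), dv = exp(3*r) dr: ∫ exp(3*r)*cos(3*r) dr = exp(3*r)*cos(3*r)/3 + I. Substituting back brings back I: I = exp(3*r)*sin(3*r)/3 - exp(3*r)*cos(3*r)/3 − I.
Solving for I: (1 + 1)·I equals the remaining terms, so I = (1/2)·(exp(3*r)*sin(3*r)/3 - exp(3*r)*cos(3*r)/3).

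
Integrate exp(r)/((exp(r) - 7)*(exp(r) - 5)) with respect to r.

Let u = e^r, du = e^r dr.
The integral becomes ∫ du/((u-7)(u-5)); decompose into partial fractions.

log(exp(r) - 7)/2 - log(exp(r) - 5)/2 + C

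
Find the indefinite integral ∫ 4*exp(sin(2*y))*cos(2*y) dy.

Let u = sin(2*y), so du = (2*cos(2*y)) dy.
Rewriting, the integral becomes 2·∫ e^u du = 2·e^u.
Substituting back, u = sin(2*y).

2*exp(sin(2*y)) + C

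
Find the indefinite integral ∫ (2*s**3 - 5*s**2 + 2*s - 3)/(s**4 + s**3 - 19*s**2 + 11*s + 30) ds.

Factor the denominator: (s - 3)*(s - 2)*(s + 1)*(s + 5).
Partial-fraction decomposition: 97/(56*(s + 5)) - 1/(4*(s + 1)) + 1/(7*(s - 2)) + 3/(8*(s - 3)).
Integrate each term: A/(s−a) contributes A·log|s−a|.

3*log(s - 3)/8 + log(s - 2)/7 - log(s + 1)/4 + 97*log(s + 5)/56 + C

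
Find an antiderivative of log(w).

w*log(w) - w + C

Use integration by parts with u = log(w), dv = dw.
Then du = 1/w dw and v = w.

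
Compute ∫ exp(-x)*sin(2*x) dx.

Let I denote the integral. Integrate by parts with u = sin(2*x), dv = exp(-x) dx, so v = -exp(-x): I = -exp(-x)*sin(2*x) + 2·∫ exp(-x)*cos(2*x) dx.
Apply parts again with u = cos(2*x), dv = exp(-x) dx: ∫ exp(-x)*cos(2*x) dx = -exp(-x)*cos(2*x) − 2·I. Substituting back brings back I: I = -exp(-x)*sin(2*x) - 2*exp(-x)*cos(2*x) − 4·I.
Solving for I: (1 + 4)·I equals the remaining terms, so I = (1/5)·(-exp(-x)*sin(2*x) - 2*exp(-x)*cos(2*x)).

-exp(-x)*sin(2*x)/5 - 2*exp(-x)*cos(2*x)/5 + C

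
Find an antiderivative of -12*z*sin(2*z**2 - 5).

Let u = 2*z**2 - 5, so du = (4*z) dz.
Rewriting, the integral becomes -3·∫ sin(u) du = -3·-cos(u).
Substituting back, u = 2*z**2 - 5.

3*cos(2*z**2 - 5) + C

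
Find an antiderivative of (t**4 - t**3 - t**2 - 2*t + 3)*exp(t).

Use integration by parts with u = t**4 - t**3 - t**2 - 2*t + 3, dv = exp(t) dt, so v = exp(t).
Apply parts 4 times (tabular method): alternate signs, differentiate u down to 0, integrate dv up.

(t**4 - 5*t**3 + 14*t**2 - 30*t + 33)*exp(t) + C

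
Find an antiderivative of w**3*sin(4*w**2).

-w**2*cos(4*w**2)/8 + sin(4*w**2)/32 + C

Let u = w², du = 2w dw; rewrite as (1/2)∫ u^1·sin(4u) du.
Now integrate by parts 1 time.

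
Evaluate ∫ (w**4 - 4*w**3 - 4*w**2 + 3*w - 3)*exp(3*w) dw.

Use integration by parts with u = w**4 - 4*w**3 - 4*w**2 + 3*w - 3, dv = exp(3*w) dw, so v = exp(3*w)/3.
Apply parts 4 times (tabular method): alternate signs, differentiate u down to 0, integrate dv up.

(27*w**4 - 144*w**3 + 36*w**2 + 57*w - 100)*exp(3*w)/81 + C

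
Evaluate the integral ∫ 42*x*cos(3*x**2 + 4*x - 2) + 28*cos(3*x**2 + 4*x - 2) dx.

Let u = 3*x**2 + 4*x - 2, so du = (6*x + 4) dx.
Rewriting, the integral becomes 7·∫ cos(u) du = 7·sin(u).
Substituting back, u = 3*x**2 + 4*x - 2.

7*sin(3*x**2 + 4*x - 2) + C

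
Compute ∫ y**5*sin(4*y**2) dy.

-y**4*cos(4*y**2)/8 + y**2*sin(4*y**2)/16 + cos(4*y**2)/64 + C

Let u = y², du = 2y dy; rewrite as (1/2)∫ u^2·sin(4u) du.
Now integrate by parts 2 times.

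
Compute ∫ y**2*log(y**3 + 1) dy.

Let u = y**3 + 1, so du = (3*y**2) dy.
The integral becomes (1/3)·∫ log(u) du; integrate by parts with u′=log(u), dv′=du.

y**3*log(y**3 + 1)/3 - y**3/3 + log(y**3 + 1)/3 + C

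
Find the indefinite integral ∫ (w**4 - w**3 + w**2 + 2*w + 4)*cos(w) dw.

w**4*sin(w) - w**3*sin(w) + 4*w**3*cos(w) - 11*w**2*sin(w) - 3*w**2*cos(w) + 8*w*sin(w) - 22*w*cos(w) + 26*sin(w) + 8*cos(w) + C

Use integration by parts with u = w**4 - w**3 + w**2 + 2*w + 4, dv = cos(w) dw, so v = sin(w).
Apply parts 4 times (tabular method): alternate signs, differentiate u down to 0, integrate dv up.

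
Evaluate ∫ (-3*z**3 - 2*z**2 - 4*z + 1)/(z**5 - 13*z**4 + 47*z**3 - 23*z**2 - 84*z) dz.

Factor the denominator: z*(z - 7)*(z - 4)*(z - 3)*(z + 1).
Partial-fraction decomposition: 3/(80*(z + 1)) - 55/(24*(z - 3)) + 239/(60*(z - 4)) - 577/(336*(z - 7)) - 1/(84*z).
Integrate each term: A/(z−a) contributes A·log|z−a|.

-log(z)/84 - 577*log(z - 7)/336 + 239*log(z - 4)/60 - 55*log(z - 3)/24 + 3*log(z + 1)/80 + C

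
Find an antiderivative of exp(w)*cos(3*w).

3*exp(w)*sin(3*w)/10 + exp(w)*cos(3*w)/10 + C

Let I denote the integral. Integrate by parts with u = cos(3*w), dv = exp(w) dw, so v = exp(w): I = exp(w)*cos(3*w) + 3·∫ exp(w)*sin(3*w) dw.
Apply parts again with u = sin(3*w), dv = exp(w) dw: ∫ exp(w)*sin(3*w) dw = exp(w)*sin(3*w) − 3·I. Substituting back brings back I: I = 3*exp(w)*sin(3*w) + exp(w)*cos(3*w) − 9·I.
Solving for I: (1 + 9)·I equals the remaining terms, so I = (1/10)·(3*exp(w)*sin(3*w) + exp(w)*cos(3*w)).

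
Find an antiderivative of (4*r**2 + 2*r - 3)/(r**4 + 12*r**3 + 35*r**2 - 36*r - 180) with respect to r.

Factor the denominator: (r - 2)*(r + 3)*(r + 5)*(r + 6).
Partial-fraction decomposition: -43/(8*(r + 6)) + 87/(14*(r + 5)) - 9/(10*(r + 3)) + 17/(280*(r - 2)).
Integrate each term: A/(r−a) contributes A·log|r−a|.

17*log(r - 2)/280 - 9*log(r + 3)/10 + 87*log(r + 5)/14 - 43*log(r + 6)/8 + C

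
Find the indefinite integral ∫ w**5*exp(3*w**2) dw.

(9*w**4 - 6*w**2 + 2)*exp(3*w**2)/54 + C

Let u = w², du = 2w dw; rewrite as (1/2)∫ u^2·exp(3u) du.
Now integrate by parts 2 times.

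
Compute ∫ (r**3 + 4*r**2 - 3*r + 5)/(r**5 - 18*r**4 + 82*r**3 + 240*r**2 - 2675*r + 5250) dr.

523*log(r - 7)/48 - 347*log(r - 6)/11 + 413*log(r - 5)/20 - log(r + 5)/2640 - 43/(4*r - 20) + C

Factor the denominator: (r - 7)*(r - 6)*(r - 5)**2*(r + 5).
Partial-fraction decomposition: -1/(2640*(r + 5)) + 413/(20*(r - 5)) + 43/(4*(r - 5)**2) - 347/(11*(r - 6)) + 523/(48*(r - 7)).
Integrate each term; A/(r−a) gives A·log|r−a|; A/(r−a)² gives −A/(r−a).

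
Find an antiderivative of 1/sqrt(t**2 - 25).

Substitute t = 5·sec(θ), so dt = 5·sec(θ)*tan(θ) dθ and the radical becomes sqrt(t**2 - 25) = 5·tan(θ) by the Pythagorean identity.
Integrate the resulting trig expression in θ, then back-substitute sec(θ) = t/5, tan(θ) = sqrt(t**2 - 25)/5 (absorbing any constant into C).

log(t + sqrt(t**2 - 25)) + C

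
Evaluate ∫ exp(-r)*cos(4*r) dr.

Let I denote the integral. Integrate by parts with u = cos(4*r), dv = exp(-r) dr, so v = -exp(-r): I = -exp(-r)*cos(4*r) − 4·∫ exp(-r)*sin(4*r) dr.
Apply parts again with u = sin(4*r), dv = exp(-r) dr: ∫ exp(-r)*sin(4*r) dr = -exp(-r)*sin(4*r) + 4·I. Substituting back brings back I: I = 4*exp(-r)*sin(4*r) - exp(-r)*cos(4*r) − 16·I.
Solving for I: (1 + 16)·I equals the remaining terms, so I = (1/17)·(4*exp(-r)*sin(4*r) - exp(-r)*cos(4*r)).

4*exp(-r)*sin(4*r)/17 - exp(-r)*cos(4*r)/17 + C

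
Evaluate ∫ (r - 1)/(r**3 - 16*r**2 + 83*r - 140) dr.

Factor the denominator: (r - 7)*(r - 5)*(r - 4).
Partial-fraction decomposition: 1/(r - 4) - 2/(r - 5) + 1/(r - 7).
Integrate each term: A/(r−a) contributes A·log|r−a|.

-2*log(r - 5) + log(r**2 - 11*r + 28) + C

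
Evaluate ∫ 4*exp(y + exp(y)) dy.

4*exp(exp(y)) + C

Let u = exp(y), so du = (exp(y)) dy.
Rewriting, the integral becomes 4·∫ e^u du = 4·e^u.
Substituting back, u = exp(y).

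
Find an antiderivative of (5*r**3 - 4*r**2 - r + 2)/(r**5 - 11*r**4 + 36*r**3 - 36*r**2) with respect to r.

-log(r)/36 + 233*log(r - 6)/108 - 98*log(r - 3)/27 + 3*log(r - 2)/2 + 1/(18*r) + C

Factor the denominator: r**2*(r - 6)*(r - 3)*(r - 2).
Partial-fraction decomposition: 3/(2*(r - 2)) - 98/(27*(r - 3)) + 233/(108*(r - 6)) - 1/(36*r) - 1/(18*r**2).
Integrate each term; A/(r−a) gives A·log|r−a|; A/(r−a)² gives −A/(r−a).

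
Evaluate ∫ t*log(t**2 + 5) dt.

t**2*log(t**2 + 5)/2 - t**2/2 + 5*log(t**2 + 5)/2 + C

Let u = t**2 + 5, so du = (2*t) dt.
The integral becomes (1/2)·∫ log(u) du; integrate by parts with u′=log(u), dv′=du.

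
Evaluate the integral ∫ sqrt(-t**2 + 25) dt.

Substitute t = 5·sin(θ), so dt = 5·cos(θ) dθ and the radical becomes sqrt(-t**2 + 25) = 5·cos(θ) by the Pythagorean identity.
Integrate the resulting trig expression in θ, then back-substitute θ = asin(t/5), sin(θ) = t/5, cos(θ) = sqrt(-t**2 + 25)/5 (absorbing any constant into C).

t*sqrt(-t**2 + 25)/2 + 25*asin(t/5)/2 + C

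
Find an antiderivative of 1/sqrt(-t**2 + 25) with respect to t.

asin(t/5) + C

Substitute t = 5·sin(θ), so dt = 5·cos(θ) dθ and the radical becomes sqrt(-t**2 + 25) = 5·cos(θ) by the Pythagorean identity.
Integrate the resulting trig expression in θ, then back-substitute θ = asin(t/5), sin(θ) = t/5, cos(θ) = sqrt(-t**2 + 25)/5 (absorbing any constant into C).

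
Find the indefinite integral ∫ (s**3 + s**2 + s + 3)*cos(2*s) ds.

Use integration by parts with u = s**3 + s**2 + s + 3, dv = cos(2*s) ds, so v = sin(2*s)/2.
Apply parts 3 times (tabular method): alternate signs, differentiate u down to 0, integrate dv up.

s**3*sin(2*s)/2 + s**2*sin(2*s)/2 + 3*s**2*cos(2*s)/4 - s*sin(2*s)/4 + s*cos(2*s)/2 + 5*sin(2*s)/4 - cos(2*s)/8 + C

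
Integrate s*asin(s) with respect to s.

s**2*asin(s)/2 + s*sqrt(-s**2 + 1)/4 - asin(s)/4 + C

Use integration by parts with u = arcsin(s), dv = s ds.
Then du = 1/sqrt(-s**2 + 1) ds.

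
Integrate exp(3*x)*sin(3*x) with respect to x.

Let I denote the integral. Integrate by parts with u = sin(3*x), dv = exp(3*x) dx, so v = exp(3*x)/3: I = exp(3*x)*sin(3*x)/3 − ∫ exp(3*x)*cos(3*x) dx.
Apply parts again with u = cos(3*x), dv = exp(3*x) dx: ∫ exp(3*x)*cos(3*x) dx = exp(3*x)*cos(3*x)/3 + I. Substituting back brings back I: I = exp(3*x)*sin(3*x)/3 - exp(3*x)*cos(3*x)/3 − I.
Solving for I: (1 + 1)·I equals the remaining terms, so I = (1/2)·(exp(3*x)*sin(3*x)/3 - exp(3*x)*cos(3*x)/3).

exp(3*x)*sin(3*x)/6 - exp(3*x)*cos(3*x)/6 + C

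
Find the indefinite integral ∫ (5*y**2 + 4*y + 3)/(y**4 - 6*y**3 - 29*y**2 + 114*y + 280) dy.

Factor the denominator: (y - 7)*(y - 5)*(y + 2)*(y + 4).
Partial-fraction decomposition: -67/(198*(y + 4)) + 5/(42*(y + 2)) - 74/(63*(y - 5)) + 46/(33*(y - 7)).
Integrate each term: A/(y−a) contributes A·log|y−a|.

46*log(y - 7)/33 - 74*log(y - 5)/63 + 5*log(y + 2)/42 - 67*log(y + 4)/198 + C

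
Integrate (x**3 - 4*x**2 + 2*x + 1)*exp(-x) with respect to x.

(-x**3 + x**2 - 1)*exp(-x) + C

Use integration by parts with u = x**3 - 4*x**2 + 2*x + 1, dv = exp(-x) dx, so v = -exp(-x).
Apply parts 3 times (tabular method): alternate signs, differentiate u down to 0, integrate dv up.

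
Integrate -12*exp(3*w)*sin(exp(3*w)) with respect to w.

Let u = exp(3*w), so du = (3*exp(3*w)) dw.
Rewriting, the integral becomes -4·∫ sin(u) du = -4·-cos(u).
Substituting back, u = exp(3*w).

4*cos(exp(3*w)) + C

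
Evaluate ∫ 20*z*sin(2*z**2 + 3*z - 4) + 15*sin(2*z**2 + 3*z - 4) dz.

-5*cos(2*z**2 + 3*z - 4) + C

Let u = 2*z**2 + 3*z - 4, so du = (4*z + 3) dz.
Rewriting, the integral becomes 5·∫ sin(u) du = 5·-cos(u).
Substituting back, u = 2*z**2 + 3*z - 4.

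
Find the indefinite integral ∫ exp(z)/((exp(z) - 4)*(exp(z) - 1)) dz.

log(exp(z) - 4)/3 - log(exp(z) - 1)/3 + C

Let u = e^z, du = e^z dz.
The integral becomes ∫ du/((u-4)(u-1)); decompose into partial fractions.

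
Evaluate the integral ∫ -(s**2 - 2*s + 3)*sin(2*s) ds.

s**2*cos(2*s)/2 - s*sin(2*s)/2 - s*cos(2*s) + sin(2*s)/2 + 5*cos(2*s)/4 + C

Use integration by parts with u = s**2 - 2*s + 3, dv = -sin(2*s) ds, so v = cos(2*s)/2.
Apply parts 2 times (tabular method): alternate signs, differentiate u down to 0, integrate dv up.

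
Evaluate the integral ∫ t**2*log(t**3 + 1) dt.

t**3*log(t**3 + 1)/3 - t**3/3 + log(t**3 + 1)/3 + C

Let u = t**3 + 1, so du = (3*t**2) dt.
The integral becomes (1/3)·∫ log(u) du; integrate by parts with u′=log(u), dv′=du.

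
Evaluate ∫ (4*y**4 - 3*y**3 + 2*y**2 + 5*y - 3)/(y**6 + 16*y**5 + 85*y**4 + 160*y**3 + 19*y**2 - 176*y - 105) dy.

5*log(y - 1)/768 + 293*log(y + 1)/1152 - 405*log(y + 3)/128 + 2897*log(y + 5)/384 - 10693*log(y + 7)/2304 + 1/(96*y + 96) + C

Factor the denominator: (y - 1)*(y + 1)**2*(y + 3)*(y + 5)*(y + 7).
Partial-fraction decomposition: -10693/(2304*(y + 7)) + 2897/(384*(y + 5)) - 405/(128*(y + 3)) + 293/(1152*(y + 1)) - 1/(96*(y + 1)**2) + 5/(768*(y - 1)).
Integrate each term; A/(y−a) gives A·log|y−a|; A/(y−a)² gives −A/(y−a).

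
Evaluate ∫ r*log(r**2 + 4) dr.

Let u = r**2 + 4, so du = (2*r) dr.
The integral becomes (1/2)·∫ log(u) du; integrate by parts with u′=log(u), dv′=du.

r**2*log(r**2 + 4)/2 - r**2/2 + 2*log(r**2 + 4) + C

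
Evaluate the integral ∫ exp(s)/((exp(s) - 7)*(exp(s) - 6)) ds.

log(exp(s) - 7) - log(exp(s) - 6) + C

Let u = e^s, du = e^s ds.
The integral becomes ∫ du/((u-6)(u-7)); decompose into partial fractions.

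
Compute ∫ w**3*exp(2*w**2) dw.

(2*w**2 - 1)*exp(2*w**2)/8 + C

Let u = w², du = 2w dw; rewrite as (1/2)∫ u^1·exp(2u) du.
Now integrate by parts 1 time.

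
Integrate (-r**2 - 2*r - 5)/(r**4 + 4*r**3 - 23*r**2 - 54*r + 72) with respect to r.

Factor the denominator: (r - 4)*(r - 1)*(r + 3)*(r + 6).
Partial-fraction decomposition: 29/(210*(r + 6)) - 2/(21*(r + 3)) + 2/(21*(r - 1)) - 29/(210*(r - 4)).
Integrate each term: A/(r−a) contributes A·log|r−a|.

-29*log(r - 4)/210 + 2*log(r - 1)/21 - 2*log(r + 3)/21 + 29*log(r + 6)/210 + C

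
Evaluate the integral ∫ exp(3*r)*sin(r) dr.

Let I denote the integral. Integrate by parts with u = sin(r), dv = exp(3*r) dr, so v = exp(3*r)/3: I = exp(3*r)*sin(r)/3 − (1/3)·∫ exp(3*r)*cos(r) dr.
Apply parts again with u = cos(r), dv = exp(3*r) dr: ∫ exp(3*r)*cos(r) dr = exp(3*r)*cos(r)/3 + (1/3)·I. Substituting back brings back I: I = exp(3*r)*sin(r)/3 - exp(3*r)*cos(r)/9 − (1/9)·I.
Solving for I: (1 + 1/9)·I equals the remaining terms, so I = (9/10)·(exp(3*r)*sin(r)/3 - exp(3*r)*cos(r)/9).

3*exp(3*r)*sin(r)/10 - exp(3*r)*cos(r)/10 + C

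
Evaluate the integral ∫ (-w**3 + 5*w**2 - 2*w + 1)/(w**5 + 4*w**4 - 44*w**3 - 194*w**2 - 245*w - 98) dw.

Factor the denominator: (w - 7)*(w + 1)**2*(w + 2)*(w + 7).
Partial-fraction decomposition: 67/(280*(w + 7)) - 11/(15*(w + 2)) + 65/(128*(w + 1)) - 3/(16*(w + 1)**2) - 37/(2688*(w - 7)).
Integrate each term; A/(w−a) gives A·log|w−a|; A/(w−a)² gives −A/(w−a).

-37*log(w - 7)/2688 + 65*log(w + 1)/128 - 11*log(w + 2)/15 + 67*log(w + 7)/280 + 3/(16*w + 16) + C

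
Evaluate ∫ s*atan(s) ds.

s**2*atan(s)/2 - s/2 + atan(s)/2 + C

Use integration by parts with u = arctan(s), dv = s ds.
Then du = 1/(s**2 + 1) ds.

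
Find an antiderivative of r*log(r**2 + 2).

r**2*log(r**2 + 2)/2 - r**2/2 + log(r**2 + 2) + C

Let u = r**2 + 2, so du = (2*r) dr.
The integral becomes (1/2)·∫ log(u) du; integrate by parts with u′=log(u), dv′=du.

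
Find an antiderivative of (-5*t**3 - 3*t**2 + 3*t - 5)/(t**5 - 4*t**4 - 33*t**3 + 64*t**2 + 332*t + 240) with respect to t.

-235*log(t - 6)/112 + 115*log(t - 5)/63 - log(t + 1)/21 - 17*log(t + 2)/112 + 17*log(t + 4)/36 + C

Factor the denominator: (t - 6)*(t - 5)*(t + 1)*(t + 2)*(t + 4).
Partial-fraction decomposition: 17/(36*(t + 4)) - 17/(112*(t + 2)) - 1/(21*(t + 1)) + 115/(63*(t - 5)) - 235/(112*(t - 6)).
Integrate each term: A/(t−a) contributes A·log|t−a|.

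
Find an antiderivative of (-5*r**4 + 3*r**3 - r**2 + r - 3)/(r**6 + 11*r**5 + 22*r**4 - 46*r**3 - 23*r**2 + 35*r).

-3*log(r)/35 - 73*log(r - 1)/2304 + 13*log(r + 1)/96 - 3533*log(r + 5)/1440 + 13093*log(r + 7)/5376 + 5/(96*r - 96) + C

Factor the denominator: r*(r - 1)**2*(r + 1)*(r + 5)*(r + 7).
Partial-fraction decomposition: 13093/(5376*(r + 7)) - 3533/(1440*(r + 5)) + 13/(96*(r + 1)) - 73/(2304*(r - 1)) - 5/(96*(r - 1)**2) - 3/(35*r).
Integrate each term; A/(r−a) gives A·log|r−a|; A/(r−a)² gives −A/(r−a).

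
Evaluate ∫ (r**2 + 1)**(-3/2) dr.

Substitute r = tan(θ), so dr = sec(θ)^2 dθ and the radical becomes sqrt(r**2 + 1) = sec(θ) by the Pythagorean identity.
Integrate the resulting trig expression in θ, then back-substitute tan(θ) = r, sec(θ) = sqrt(r**2 + 1) (absorbing any constant into C).

r/sqrt(r**2 + 1) + C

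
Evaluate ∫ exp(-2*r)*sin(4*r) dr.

Let I denote the integral. Integrate by parts with u = sin(4*r), dv = exp(-2*r) dr, so v = -exp(-2*r)/2: I = -exp(-2*r)*sin(4*r)/2 + 2·∫ exp(-2*r)*cos(4*r) dr.
Apply parts again with u = cos(4*r), dv = exp(-2*r) dr: ∫ exp(-2*r)*cos(4*r) dr = -exp(-2*r)*cos(4*r)/2 − 2·I. Substituting back brings back I: I = -exp(-2*r)*sin(4*r)/2 - exp(-2*r)*cos(4*r) − 4·I.
Solving for I: (1 + 4)·I equals the remaining terms, so I = (1/5)·(-exp(-2*r)*sin(4*r)/2 - exp(-2*r)*cos(4*r)).

-exp(-2*r)*sin(4*r)/10 - exp(-2*r)*cos(4*r)/5 + C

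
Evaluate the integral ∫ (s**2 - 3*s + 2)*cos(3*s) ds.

s**2*sin(3*s)/3 - s*sin(3*s) + 2*s*cos(3*s)/9 + 16*sin(3*s)/27 - cos(3*s)/3 + C

Use integration by parts with u = s**2 - 3*s + 2, dv = cos(3*s) ds, so v = sin(3*s)/3.
Apply parts 2 times (tabular method): alternate signs, differentiate u down to 0, integrate dv up.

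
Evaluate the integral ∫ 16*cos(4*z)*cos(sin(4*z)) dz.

Let u = sin(4*z), so du = (4*cos(4*z)) dz.
Rewriting, the integral becomes 4·∫ cos(u) du = 4·sin(u).
Substituting back, u = sin(4*z).

4*sin(sin(4*z)) + C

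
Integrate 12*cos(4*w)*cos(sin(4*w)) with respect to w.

3*sin(sin(4*w)) + C

Let u = sin(4*w), so du = (4*cos(4*w)) dw.
Rewriting, the integral becomes 3·∫ cos(u) du = 3·sin(u).
Substituting back, u = sin(4*w).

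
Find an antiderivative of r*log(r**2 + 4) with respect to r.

Let u = r**2 + 4, so du = (2*r) dr.
The integral becomes (1/2)·∫ log(u) du; integrate by parts with u′=log(u), dv′=du.

r**2*log(r**2 + 4)/2 - r**2/2 + 2*log(r**2 + 4) + C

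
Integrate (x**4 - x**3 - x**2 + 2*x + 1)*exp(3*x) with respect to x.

(27*x**4 - 63*x**3 + 36*x**2 + 30*x + 17)*exp(3*x)/81 + C

Use integration by parts with u = x**4 - x**3 - x**2 + 2*x + 1, dv = exp(3*x) dx, so v = exp(3*x)/3.
Apply parts 4 times (tabular method): alternate signs, differentiate u down to 0, integrate dv up.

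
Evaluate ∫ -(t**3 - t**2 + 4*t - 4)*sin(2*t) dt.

t**3*cos(2*t)/2 - 3*t**2*sin(2*t)/4 - t**2*cos(2*t)/2 + t*sin(2*t)/2 + 5*t*cos(2*t)/4 - 5*sin(2*t)/8 - 7*cos(2*t)/4 + C

Use integration by parts with u = t**3 - t**2 + 4*t - 4, dv = -sin(2*t) dt, so v = cos(2*t)/2.
Apply parts 3 times (tabular method): alternate signs, differentiate u down to 0, integrate dv up.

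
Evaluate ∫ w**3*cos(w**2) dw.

w**2*sin(w**2)/2 + cos(w**2)/2 + C

Let u = w², du = 2w dw; rewrite as (1/2)∫ u^1·cos(1u) du.
Now integrate by parts 1 time.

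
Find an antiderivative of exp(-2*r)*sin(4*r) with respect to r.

Let I denote the integral. Integrate by parts with u = sin(4*r), dv = exp(-2*r) dr, so v = -exp(-2*r)/2: I = -exp(-2*r)*sin(4*r)/2 + 2·∫ exp(-2*r)*cos(4*r) dr.
Apply parts again with u = cos(4*r), dv = exp(-2*r) dr: ∫ exp(-2*r)*cos(4*r) dr = -exp(-2*r)*cos(4*r)/2 − 2·I. Substituting back brings back I: I = -exp(-2*r)*sin(4*r)/2 - exp(-2*r)*cos(4*r) − 4·I.
Solving for I: (1 + 4)·I equals the remaining terms, so I = (1/5)·(-exp(-2*r)*sin(4*r)/2 - exp(-2*r)*cos(4*r)).

-exp(-2*r)*sin(4*r)/10 - exp(-2*r)*cos(4*r)/5 + C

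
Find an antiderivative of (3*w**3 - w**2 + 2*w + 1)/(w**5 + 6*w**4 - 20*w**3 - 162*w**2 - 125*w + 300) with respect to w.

361*log(w - 5)/2880 - log(w - 1)/96 - 95*log(w + 3)/64 + 43*log(w + 4)/9 - 409*log(w + 5)/120 + C

Factor the denominator: (w - 5)*(w - 1)*(w + 3)*(w + 4)*(w + 5).
Partial-fraction decomposition: -409/(120*(w + 5)) + 43/(9*(w + 4)) - 95/(64*(w + 3)) - 1/(96*(w - 1)) + 361/(2880*(w - 5)).
Integrate each term: A/(w−a) contributes A·log|w−a|.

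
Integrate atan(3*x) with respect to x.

x*atan(3*x) - log(9*x**2 + 1)/6 + C

Use integration by parts with u = arctan(3*x), dv = dx.
Then du = 3/(9*x**2 + 1) dx.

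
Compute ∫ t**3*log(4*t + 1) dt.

t**4*log(4*t + 1)/4 - t**4/16 + t**3/48 - t**2/128 + t/256 - log(4*t + 1)/1024 + C

Use integration by parts with u = log(4*t + 1), dv = t**3 dt.
Then du = 4/(4*t + 1) dt and v = t**4/4.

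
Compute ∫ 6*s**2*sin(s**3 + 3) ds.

Let u = s**3 + 3, so du = (3*s**2) ds.
Rewriting, the integral becomes 2·∫ sin(u) du = 2·-cos(u).
Substituting back, u = s**3 + 3.

-2*cos(s**3 + 3) + C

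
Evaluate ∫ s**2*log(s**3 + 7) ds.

Let u = s**3 + 7, so du = (3*s**2) ds.
The integral becomes (1/3)·∫ log(u) du; integrate by parts with u′=log(u), dv′=du.

s**3*log(s**3 + 7)/3 - s**3/3 + 7*log(s**3 + 7)/3 + C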